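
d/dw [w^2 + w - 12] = 2*w + 1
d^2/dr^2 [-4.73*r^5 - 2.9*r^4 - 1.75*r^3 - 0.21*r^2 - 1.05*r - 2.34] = -94.6*r^3 - 34.8*r^2 - 10.5*r - 0.42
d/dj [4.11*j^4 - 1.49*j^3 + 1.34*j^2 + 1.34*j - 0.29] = 16.44*j^3 - 4.47*j^2 + 2.68*j + 1.34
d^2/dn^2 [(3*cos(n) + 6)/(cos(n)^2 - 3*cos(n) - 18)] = -3*((cos(n)^2 - 1)^2 + 90*cos(n)^2 + 417*cos(n)/4 + 11*cos(3*n)/4 + 143)*cos(n)/((cos(n) - 6)^3*(cos(n) + 3)^3)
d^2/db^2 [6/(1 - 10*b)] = -1200/(10*b - 1)^3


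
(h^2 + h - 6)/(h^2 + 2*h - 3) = (h - 2)/(h - 1)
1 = 1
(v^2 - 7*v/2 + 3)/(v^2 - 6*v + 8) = (v - 3/2)/(v - 4)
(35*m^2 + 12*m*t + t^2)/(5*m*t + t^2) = (7*m + t)/t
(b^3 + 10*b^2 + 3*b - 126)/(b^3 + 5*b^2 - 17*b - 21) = (b + 6)/(b + 1)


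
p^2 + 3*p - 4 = (p - 1)*(p + 4)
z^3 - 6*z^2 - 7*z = z*(z - 7)*(z + 1)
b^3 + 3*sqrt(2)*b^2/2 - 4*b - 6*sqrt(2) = (b - 2)*(b + 2)*(b + 3*sqrt(2)/2)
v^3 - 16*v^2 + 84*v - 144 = (v - 6)^2*(v - 4)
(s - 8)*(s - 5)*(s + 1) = s^3 - 12*s^2 + 27*s + 40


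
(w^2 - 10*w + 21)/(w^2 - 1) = (w^2 - 10*w + 21)/(w^2 - 1)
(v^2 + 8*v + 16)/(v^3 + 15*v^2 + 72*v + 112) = 1/(v + 7)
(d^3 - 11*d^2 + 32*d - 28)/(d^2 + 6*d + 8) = (d^3 - 11*d^2 + 32*d - 28)/(d^2 + 6*d + 8)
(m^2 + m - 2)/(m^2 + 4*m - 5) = (m + 2)/(m + 5)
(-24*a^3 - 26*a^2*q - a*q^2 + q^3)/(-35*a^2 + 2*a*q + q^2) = (-24*a^3 - 26*a^2*q - a*q^2 + q^3)/(-35*a^2 + 2*a*q + q^2)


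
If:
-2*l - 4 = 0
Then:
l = -2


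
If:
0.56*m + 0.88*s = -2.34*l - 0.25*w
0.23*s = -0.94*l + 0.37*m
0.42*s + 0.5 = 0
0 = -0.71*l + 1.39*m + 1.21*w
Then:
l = 0.39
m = 0.26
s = -1.19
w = -0.07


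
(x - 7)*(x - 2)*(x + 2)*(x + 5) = x^4 - 2*x^3 - 39*x^2 + 8*x + 140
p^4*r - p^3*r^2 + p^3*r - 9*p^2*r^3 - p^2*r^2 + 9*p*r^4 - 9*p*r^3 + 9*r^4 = (p - 3*r)*(p - r)*(p + 3*r)*(p*r + r)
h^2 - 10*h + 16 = (h - 8)*(h - 2)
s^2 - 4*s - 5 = (s - 5)*(s + 1)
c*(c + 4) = c^2 + 4*c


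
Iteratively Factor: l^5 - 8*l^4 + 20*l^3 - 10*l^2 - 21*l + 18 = (l - 1)*(l^4 - 7*l^3 + 13*l^2 + 3*l - 18) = (l - 1)*(l + 1)*(l^3 - 8*l^2 + 21*l - 18) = (l - 2)*(l - 1)*(l + 1)*(l^2 - 6*l + 9) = (l - 3)*(l - 2)*(l - 1)*(l + 1)*(l - 3)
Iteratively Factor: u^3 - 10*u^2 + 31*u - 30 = (u - 3)*(u^2 - 7*u + 10) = (u - 3)*(u - 2)*(u - 5)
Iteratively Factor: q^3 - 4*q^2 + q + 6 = (q - 3)*(q^2 - q - 2) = (q - 3)*(q + 1)*(q - 2)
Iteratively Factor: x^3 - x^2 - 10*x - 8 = (x - 4)*(x^2 + 3*x + 2) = (x - 4)*(x + 1)*(x + 2)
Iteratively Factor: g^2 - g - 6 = (g + 2)*(g - 3)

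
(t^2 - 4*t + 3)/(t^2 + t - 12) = (t - 1)/(t + 4)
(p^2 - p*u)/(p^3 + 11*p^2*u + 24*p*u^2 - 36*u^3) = p/(p^2 + 12*p*u + 36*u^2)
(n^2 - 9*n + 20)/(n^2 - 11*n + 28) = (n - 5)/(n - 7)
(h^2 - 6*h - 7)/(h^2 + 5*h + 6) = (h^2 - 6*h - 7)/(h^2 + 5*h + 6)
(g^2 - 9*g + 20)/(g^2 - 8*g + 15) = (g - 4)/(g - 3)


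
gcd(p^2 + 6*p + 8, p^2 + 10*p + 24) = p + 4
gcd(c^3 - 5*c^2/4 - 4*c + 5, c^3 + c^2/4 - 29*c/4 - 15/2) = c + 2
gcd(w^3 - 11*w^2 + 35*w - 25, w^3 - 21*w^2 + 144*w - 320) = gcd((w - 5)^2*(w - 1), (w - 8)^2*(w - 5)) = w - 5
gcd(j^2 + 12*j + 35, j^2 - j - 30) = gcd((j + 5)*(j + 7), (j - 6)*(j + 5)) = j + 5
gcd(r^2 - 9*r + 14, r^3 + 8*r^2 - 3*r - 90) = 1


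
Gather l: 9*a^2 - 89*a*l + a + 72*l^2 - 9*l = 9*a^2 + a + 72*l^2 + l*(-89*a - 9)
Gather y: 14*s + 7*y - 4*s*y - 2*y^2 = 14*s - 2*y^2 + y*(7 - 4*s)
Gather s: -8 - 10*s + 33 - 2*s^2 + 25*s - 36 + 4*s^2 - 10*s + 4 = 2*s^2 + 5*s - 7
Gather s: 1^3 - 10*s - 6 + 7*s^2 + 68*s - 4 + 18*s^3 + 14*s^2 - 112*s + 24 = 18*s^3 + 21*s^2 - 54*s + 15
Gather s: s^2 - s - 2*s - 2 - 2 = s^2 - 3*s - 4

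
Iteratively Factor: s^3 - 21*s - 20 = (s - 5)*(s^2 + 5*s + 4) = (s - 5)*(s + 4)*(s + 1)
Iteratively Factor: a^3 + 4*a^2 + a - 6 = (a - 1)*(a^2 + 5*a + 6) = (a - 1)*(a + 2)*(a + 3)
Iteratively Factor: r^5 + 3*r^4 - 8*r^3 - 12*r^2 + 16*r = (r - 2)*(r^4 + 5*r^3 + 2*r^2 - 8*r) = (r - 2)*(r + 4)*(r^3 + r^2 - 2*r) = (r - 2)*(r - 1)*(r + 4)*(r^2 + 2*r) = (r - 2)*(r - 1)*(r + 2)*(r + 4)*(r)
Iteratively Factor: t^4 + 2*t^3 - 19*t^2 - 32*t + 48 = (t - 1)*(t^3 + 3*t^2 - 16*t - 48) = (t - 1)*(t + 4)*(t^2 - t - 12) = (t - 1)*(t + 3)*(t + 4)*(t - 4)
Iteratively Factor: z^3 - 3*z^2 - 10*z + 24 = (z + 3)*(z^2 - 6*z + 8) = (z - 4)*(z + 3)*(z - 2)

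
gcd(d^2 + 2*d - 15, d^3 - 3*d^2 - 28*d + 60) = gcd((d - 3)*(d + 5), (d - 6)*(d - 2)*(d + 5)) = d + 5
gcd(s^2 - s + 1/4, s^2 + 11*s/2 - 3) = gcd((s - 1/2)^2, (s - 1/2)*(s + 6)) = s - 1/2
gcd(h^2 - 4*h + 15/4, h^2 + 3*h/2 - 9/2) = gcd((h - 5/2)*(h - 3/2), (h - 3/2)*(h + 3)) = h - 3/2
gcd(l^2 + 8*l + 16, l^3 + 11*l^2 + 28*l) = l + 4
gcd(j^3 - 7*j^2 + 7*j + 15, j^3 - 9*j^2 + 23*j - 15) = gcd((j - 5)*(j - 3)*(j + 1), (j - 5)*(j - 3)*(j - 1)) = j^2 - 8*j + 15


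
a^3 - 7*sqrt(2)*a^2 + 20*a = a*(a - 5*sqrt(2))*(a - 2*sqrt(2))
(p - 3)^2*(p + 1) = p^3 - 5*p^2 + 3*p + 9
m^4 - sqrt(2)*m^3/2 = m^3*(m - sqrt(2)/2)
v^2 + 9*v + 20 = (v + 4)*(v + 5)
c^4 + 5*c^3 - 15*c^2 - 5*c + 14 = (c - 2)*(c - 1)*(c + 1)*(c + 7)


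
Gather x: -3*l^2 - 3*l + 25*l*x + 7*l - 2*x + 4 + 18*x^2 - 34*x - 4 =-3*l^2 + 4*l + 18*x^2 + x*(25*l - 36)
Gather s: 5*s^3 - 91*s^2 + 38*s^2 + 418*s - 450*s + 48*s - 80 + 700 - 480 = 5*s^3 - 53*s^2 + 16*s + 140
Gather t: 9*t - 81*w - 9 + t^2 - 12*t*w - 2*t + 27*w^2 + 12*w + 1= t^2 + t*(7 - 12*w) + 27*w^2 - 69*w - 8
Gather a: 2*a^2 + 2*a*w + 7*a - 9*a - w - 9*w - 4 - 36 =2*a^2 + a*(2*w - 2) - 10*w - 40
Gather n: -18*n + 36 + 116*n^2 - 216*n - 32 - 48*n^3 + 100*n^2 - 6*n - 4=-48*n^3 + 216*n^2 - 240*n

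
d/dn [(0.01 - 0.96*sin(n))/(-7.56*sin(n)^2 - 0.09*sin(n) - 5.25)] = (-7.2576*sin(n)^2 + 0.1512*sin(n) + 5.0409)*cos(n)/(57.1536*sin(n)^4 + 1.3608*sin(n)^3 + 79.3881*sin(n)^2 + 0.945*sin(n) + 27.5625)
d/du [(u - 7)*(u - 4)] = 2*u - 11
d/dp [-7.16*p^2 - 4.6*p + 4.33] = -14.32*p - 4.6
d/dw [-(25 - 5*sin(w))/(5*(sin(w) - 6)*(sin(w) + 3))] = (10*sin(w) + cos(w)^2 - 34)*cos(w)/((sin(w) - 6)^2*(sin(w) + 3)^2)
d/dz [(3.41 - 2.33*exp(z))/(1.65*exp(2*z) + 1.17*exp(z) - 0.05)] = (3.8445*exp(2*z) - 11.253*exp(z) - 3.8732)*exp(z)/(2.7225*exp(4*z) + 3.861*exp(3*z) + 1.2039*exp(2*z) - 0.117*exp(z) + 0.0025)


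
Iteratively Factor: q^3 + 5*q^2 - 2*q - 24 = (q - 2)*(q^2 + 7*q + 12) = (q - 2)*(q + 4)*(q + 3)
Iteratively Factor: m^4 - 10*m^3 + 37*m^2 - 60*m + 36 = (m - 3)*(m^3 - 7*m^2 + 16*m - 12) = (m - 3)^2*(m^2 - 4*m + 4) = (m - 3)^2*(m - 2)*(m - 2)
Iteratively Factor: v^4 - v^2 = (v - 1)*(v^3 + v^2) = v*(v - 1)*(v^2 + v) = v^2*(v - 1)*(v + 1)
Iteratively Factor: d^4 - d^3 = (d - 1)*(d^3) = d*(d - 1)*(d^2) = d^2*(d - 1)*(d)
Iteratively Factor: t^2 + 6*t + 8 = (t + 2)*(t + 4)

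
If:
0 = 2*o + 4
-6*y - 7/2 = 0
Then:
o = -2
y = -7/12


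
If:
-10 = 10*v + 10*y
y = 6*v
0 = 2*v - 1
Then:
No Solution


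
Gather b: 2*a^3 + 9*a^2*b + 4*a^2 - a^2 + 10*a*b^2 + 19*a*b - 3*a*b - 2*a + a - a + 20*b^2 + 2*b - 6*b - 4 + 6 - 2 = 2*a^3 + 3*a^2 - 2*a + b^2*(10*a + 20) + b*(9*a^2 + 16*a - 4)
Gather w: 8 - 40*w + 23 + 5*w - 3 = 28 - 35*w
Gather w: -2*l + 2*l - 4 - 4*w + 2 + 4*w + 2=0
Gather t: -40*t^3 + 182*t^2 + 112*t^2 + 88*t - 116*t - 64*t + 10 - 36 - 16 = -40*t^3 + 294*t^2 - 92*t - 42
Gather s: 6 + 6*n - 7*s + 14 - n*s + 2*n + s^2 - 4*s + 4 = 8*n + s^2 + s*(-n - 11) + 24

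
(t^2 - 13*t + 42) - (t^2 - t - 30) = 72 - 12*t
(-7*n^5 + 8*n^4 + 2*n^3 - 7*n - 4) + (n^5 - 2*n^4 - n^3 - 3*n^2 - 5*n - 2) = -6*n^5 + 6*n^4 + n^3 - 3*n^2 - 12*n - 6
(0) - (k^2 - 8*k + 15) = -k^2 + 8*k - 15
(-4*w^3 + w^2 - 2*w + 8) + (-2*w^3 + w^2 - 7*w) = -6*w^3 + 2*w^2 - 9*w + 8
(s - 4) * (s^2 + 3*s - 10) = s^3 - s^2 - 22*s + 40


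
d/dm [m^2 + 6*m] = 2*m + 6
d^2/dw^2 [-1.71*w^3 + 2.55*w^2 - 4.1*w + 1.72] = 5.1 - 10.26*w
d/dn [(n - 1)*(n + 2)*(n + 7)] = 3*n^2 + 16*n + 5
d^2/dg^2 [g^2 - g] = 2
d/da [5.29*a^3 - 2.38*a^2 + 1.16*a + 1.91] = 15.87*a^2 - 4.76*a + 1.16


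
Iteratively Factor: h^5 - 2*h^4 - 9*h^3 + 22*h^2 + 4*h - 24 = (h + 1)*(h^4 - 3*h^3 - 6*h^2 + 28*h - 24) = (h - 2)*(h + 1)*(h^3 - h^2 - 8*h + 12) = (h - 2)*(h + 1)*(h + 3)*(h^2 - 4*h + 4) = (h - 2)^2*(h + 1)*(h + 3)*(h - 2)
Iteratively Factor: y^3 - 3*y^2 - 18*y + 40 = (y + 4)*(y^2 - 7*y + 10) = (y - 2)*(y + 4)*(y - 5)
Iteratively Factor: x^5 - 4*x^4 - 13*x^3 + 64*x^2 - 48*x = (x - 3)*(x^4 - x^3 - 16*x^2 + 16*x) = (x - 3)*(x - 1)*(x^3 - 16*x) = (x - 3)*(x - 1)*(x + 4)*(x^2 - 4*x) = x*(x - 3)*(x - 1)*(x + 4)*(x - 4)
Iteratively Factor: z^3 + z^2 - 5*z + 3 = (z - 1)*(z^2 + 2*z - 3) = (z - 1)^2*(z + 3)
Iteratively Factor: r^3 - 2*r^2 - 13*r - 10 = (r + 2)*(r^2 - 4*r - 5) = (r - 5)*(r + 2)*(r + 1)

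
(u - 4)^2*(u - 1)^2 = u^4 - 10*u^3 + 33*u^2 - 40*u + 16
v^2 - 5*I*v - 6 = (v - 3*I)*(v - 2*I)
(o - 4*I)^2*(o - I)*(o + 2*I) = o^4 - 7*I*o^3 - 6*o^2 - 32*I*o - 32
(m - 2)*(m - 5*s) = m^2 - 5*m*s - 2*m + 10*s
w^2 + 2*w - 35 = (w - 5)*(w + 7)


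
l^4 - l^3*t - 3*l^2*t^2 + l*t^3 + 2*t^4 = (l - 2*t)*(l - t)*(l + t)^2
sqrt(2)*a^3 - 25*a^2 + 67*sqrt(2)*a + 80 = (a - 8*sqrt(2))*(a - 5*sqrt(2))*(sqrt(2)*a + 1)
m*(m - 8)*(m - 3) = m^3 - 11*m^2 + 24*m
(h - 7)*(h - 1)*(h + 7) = h^3 - h^2 - 49*h + 49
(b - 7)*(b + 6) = b^2 - b - 42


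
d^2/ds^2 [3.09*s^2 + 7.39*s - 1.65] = 6.18000000000000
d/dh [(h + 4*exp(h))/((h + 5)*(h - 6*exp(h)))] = ((h + 5)*(h - 6*exp(h))*(4*exp(h) + 1) + (h + 5)*(h + 4*exp(h))*(6*exp(h) - 1) - (h - 6*exp(h))*(h + 4*exp(h)))/((h + 5)^2*(h - 6*exp(h))^2)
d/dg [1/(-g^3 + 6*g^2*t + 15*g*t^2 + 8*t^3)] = 3*(g^2 - 4*g*t - 5*t^2)/(-g^3 + 6*g^2*t + 15*g*t^2 + 8*t^3)^2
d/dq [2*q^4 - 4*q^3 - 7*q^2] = 2*q*(4*q^2 - 6*q - 7)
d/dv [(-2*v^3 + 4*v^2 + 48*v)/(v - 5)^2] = 2*(-v^3 + 15*v^2 - 44*v - 120)/(v^3 - 15*v^2 + 75*v - 125)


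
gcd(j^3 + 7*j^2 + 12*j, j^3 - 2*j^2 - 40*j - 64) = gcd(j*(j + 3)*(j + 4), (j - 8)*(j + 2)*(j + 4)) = j + 4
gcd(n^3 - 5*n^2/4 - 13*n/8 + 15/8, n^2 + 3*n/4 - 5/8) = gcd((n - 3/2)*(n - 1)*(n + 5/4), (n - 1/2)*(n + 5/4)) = n + 5/4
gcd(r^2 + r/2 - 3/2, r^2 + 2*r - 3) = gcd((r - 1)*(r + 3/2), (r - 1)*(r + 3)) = r - 1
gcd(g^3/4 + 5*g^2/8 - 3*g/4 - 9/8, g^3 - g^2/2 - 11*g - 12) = 1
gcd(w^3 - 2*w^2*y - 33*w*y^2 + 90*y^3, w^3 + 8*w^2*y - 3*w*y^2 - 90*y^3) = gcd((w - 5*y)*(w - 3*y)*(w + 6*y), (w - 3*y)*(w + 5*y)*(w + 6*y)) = -w^2 - 3*w*y + 18*y^2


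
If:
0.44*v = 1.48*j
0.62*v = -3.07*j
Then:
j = 0.00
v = 0.00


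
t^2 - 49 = (t - 7)*(t + 7)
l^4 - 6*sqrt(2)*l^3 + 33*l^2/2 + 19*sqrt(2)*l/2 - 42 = (l - 7*sqrt(2)/2)*(l - 2*sqrt(2))*(l - 3*sqrt(2)/2)*(l + sqrt(2))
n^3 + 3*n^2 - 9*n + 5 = (n - 1)^2*(n + 5)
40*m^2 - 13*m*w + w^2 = (-8*m + w)*(-5*m + w)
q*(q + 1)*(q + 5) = q^3 + 6*q^2 + 5*q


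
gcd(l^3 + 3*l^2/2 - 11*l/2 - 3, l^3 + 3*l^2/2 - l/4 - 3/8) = l + 1/2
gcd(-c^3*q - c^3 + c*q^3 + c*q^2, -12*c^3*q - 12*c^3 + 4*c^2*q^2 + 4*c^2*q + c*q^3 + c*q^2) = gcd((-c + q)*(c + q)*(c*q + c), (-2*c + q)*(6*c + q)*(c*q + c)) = c*q + c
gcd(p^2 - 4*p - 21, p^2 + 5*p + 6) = p + 3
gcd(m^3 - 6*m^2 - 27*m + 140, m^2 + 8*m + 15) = m + 5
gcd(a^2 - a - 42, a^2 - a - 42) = a^2 - a - 42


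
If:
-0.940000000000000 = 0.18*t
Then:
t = -5.22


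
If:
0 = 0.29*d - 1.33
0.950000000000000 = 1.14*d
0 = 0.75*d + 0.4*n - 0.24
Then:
No Solution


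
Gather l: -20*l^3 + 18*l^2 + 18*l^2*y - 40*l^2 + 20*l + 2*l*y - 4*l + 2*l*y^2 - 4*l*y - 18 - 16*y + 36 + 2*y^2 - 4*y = -20*l^3 + l^2*(18*y - 22) + l*(2*y^2 - 2*y + 16) + 2*y^2 - 20*y + 18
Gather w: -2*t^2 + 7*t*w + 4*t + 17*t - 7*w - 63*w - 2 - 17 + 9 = -2*t^2 + 21*t + w*(7*t - 70) - 10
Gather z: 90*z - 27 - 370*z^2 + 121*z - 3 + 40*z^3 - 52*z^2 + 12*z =40*z^3 - 422*z^2 + 223*z - 30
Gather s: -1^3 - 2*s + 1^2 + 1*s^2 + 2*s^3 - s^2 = 2*s^3 - 2*s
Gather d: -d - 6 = -d - 6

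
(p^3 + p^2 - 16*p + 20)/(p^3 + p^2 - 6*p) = (p^2 + 3*p - 10)/(p*(p + 3))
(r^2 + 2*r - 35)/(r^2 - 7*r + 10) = (r + 7)/(r - 2)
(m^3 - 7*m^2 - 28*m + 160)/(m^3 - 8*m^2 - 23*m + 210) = (m^2 - 12*m + 32)/(m^2 - 13*m + 42)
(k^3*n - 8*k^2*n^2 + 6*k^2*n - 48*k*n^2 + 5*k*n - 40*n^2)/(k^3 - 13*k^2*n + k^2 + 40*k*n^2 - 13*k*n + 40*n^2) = n*(k + 5)/(k - 5*n)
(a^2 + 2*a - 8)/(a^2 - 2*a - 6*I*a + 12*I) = (a + 4)/(a - 6*I)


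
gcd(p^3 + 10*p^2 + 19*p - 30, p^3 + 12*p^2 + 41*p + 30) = p^2 + 11*p + 30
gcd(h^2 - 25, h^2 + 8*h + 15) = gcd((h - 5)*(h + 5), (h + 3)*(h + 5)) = h + 5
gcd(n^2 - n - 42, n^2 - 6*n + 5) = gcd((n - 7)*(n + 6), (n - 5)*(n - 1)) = 1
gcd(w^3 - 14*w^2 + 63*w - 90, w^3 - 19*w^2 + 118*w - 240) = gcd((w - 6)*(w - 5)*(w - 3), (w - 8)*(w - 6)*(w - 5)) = w^2 - 11*w + 30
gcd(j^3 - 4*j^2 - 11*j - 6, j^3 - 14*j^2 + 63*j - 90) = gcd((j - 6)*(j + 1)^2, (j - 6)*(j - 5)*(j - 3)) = j - 6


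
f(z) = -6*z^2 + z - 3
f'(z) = 1 - 12*z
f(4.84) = -138.71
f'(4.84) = -57.08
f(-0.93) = -9.12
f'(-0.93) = 12.16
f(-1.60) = -19.96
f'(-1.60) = 20.20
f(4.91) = -142.74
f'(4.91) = -57.92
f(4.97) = -146.24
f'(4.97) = -58.64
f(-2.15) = -32.88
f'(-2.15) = 26.80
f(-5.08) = -162.92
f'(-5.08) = 61.96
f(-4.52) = -130.10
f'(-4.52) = 55.24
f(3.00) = -54.00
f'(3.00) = -35.00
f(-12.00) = -879.00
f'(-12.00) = 145.00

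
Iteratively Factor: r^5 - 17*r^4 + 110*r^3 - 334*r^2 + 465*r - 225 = (r - 3)*(r^4 - 14*r^3 + 68*r^2 - 130*r + 75) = (r - 5)*(r - 3)*(r^3 - 9*r^2 + 23*r - 15) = (r - 5)^2*(r - 3)*(r^2 - 4*r + 3) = (r - 5)^2*(r - 3)^2*(r - 1)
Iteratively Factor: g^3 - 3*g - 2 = (g + 1)*(g^2 - g - 2) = (g + 1)^2*(g - 2)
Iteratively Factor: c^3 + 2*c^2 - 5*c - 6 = (c + 3)*(c^2 - c - 2) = (c + 1)*(c + 3)*(c - 2)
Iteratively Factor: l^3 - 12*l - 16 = (l - 4)*(l^2 + 4*l + 4) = (l - 4)*(l + 2)*(l + 2)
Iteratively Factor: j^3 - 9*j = (j - 3)*(j^2 + 3*j) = j*(j - 3)*(j + 3)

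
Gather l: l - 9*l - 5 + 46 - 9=32 - 8*l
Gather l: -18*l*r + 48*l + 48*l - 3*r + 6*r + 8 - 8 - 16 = l*(96 - 18*r) + 3*r - 16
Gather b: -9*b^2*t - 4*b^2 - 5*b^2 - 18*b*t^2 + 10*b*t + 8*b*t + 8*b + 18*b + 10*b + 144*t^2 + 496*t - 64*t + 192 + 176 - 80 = b^2*(-9*t - 9) + b*(-18*t^2 + 18*t + 36) + 144*t^2 + 432*t + 288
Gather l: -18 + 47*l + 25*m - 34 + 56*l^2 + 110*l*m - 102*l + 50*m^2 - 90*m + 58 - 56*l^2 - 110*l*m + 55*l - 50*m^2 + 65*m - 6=0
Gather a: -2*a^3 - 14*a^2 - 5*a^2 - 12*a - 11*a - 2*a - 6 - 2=-2*a^3 - 19*a^2 - 25*a - 8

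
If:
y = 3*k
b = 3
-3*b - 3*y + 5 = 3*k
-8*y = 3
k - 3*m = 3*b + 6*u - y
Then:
No Solution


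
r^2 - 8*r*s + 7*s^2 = (r - 7*s)*(r - s)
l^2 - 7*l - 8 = (l - 8)*(l + 1)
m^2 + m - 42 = (m - 6)*(m + 7)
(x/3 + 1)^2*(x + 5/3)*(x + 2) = x^4/9 + 29*x^3/27 + 103*x^2/27 + 53*x/9 + 10/3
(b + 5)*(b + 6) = b^2 + 11*b + 30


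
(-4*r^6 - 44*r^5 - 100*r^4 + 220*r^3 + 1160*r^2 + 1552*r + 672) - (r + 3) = -4*r^6 - 44*r^5 - 100*r^4 + 220*r^3 + 1160*r^2 + 1551*r + 669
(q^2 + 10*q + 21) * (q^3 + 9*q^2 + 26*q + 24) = q^5 + 19*q^4 + 137*q^3 + 473*q^2 + 786*q + 504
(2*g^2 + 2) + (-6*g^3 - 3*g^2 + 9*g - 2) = -6*g^3 - g^2 + 9*g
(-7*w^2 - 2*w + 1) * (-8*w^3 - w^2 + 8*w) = 56*w^5 + 23*w^4 - 62*w^3 - 17*w^2 + 8*w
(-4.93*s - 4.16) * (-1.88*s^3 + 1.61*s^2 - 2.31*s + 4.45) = 9.2684*s^4 - 0.1165*s^3 + 4.6907*s^2 - 12.3289*s - 18.512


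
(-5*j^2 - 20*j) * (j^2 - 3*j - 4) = -5*j^4 - 5*j^3 + 80*j^2 + 80*j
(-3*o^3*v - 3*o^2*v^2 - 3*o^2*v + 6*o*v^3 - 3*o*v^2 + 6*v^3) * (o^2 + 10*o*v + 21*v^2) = -3*o^5*v - 33*o^4*v^2 - 3*o^4*v - 87*o^3*v^3 - 33*o^3*v^2 - 3*o^2*v^4 - 87*o^2*v^3 + 126*o*v^5 - 3*o*v^4 + 126*v^5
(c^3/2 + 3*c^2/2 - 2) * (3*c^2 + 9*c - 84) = 3*c^5/2 + 9*c^4 - 57*c^3/2 - 132*c^2 - 18*c + 168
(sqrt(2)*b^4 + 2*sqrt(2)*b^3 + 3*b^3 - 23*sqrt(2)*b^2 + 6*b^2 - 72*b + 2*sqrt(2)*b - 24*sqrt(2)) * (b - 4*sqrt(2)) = sqrt(2)*b^5 - 5*b^4 + 2*sqrt(2)*b^4 - 35*sqrt(2)*b^3 - 10*b^3 - 22*sqrt(2)*b^2 + 112*b^2 - 16*b + 264*sqrt(2)*b + 192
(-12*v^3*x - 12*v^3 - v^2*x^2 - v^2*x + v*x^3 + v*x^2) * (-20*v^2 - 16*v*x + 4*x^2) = 240*v^5*x + 240*v^5 + 212*v^4*x^2 + 212*v^4*x - 52*v^3*x^3 - 52*v^3*x^2 - 20*v^2*x^4 - 20*v^2*x^3 + 4*v*x^5 + 4*v*x^4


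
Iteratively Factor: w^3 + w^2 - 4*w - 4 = (w + 1)*(w^2 - 4) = (w - 2)*(w + 1)*(w + 2)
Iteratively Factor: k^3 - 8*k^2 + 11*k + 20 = (k + 1)*(k^2 - 9*k + 20) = (k - 4)*(k + 1)*(k - 5)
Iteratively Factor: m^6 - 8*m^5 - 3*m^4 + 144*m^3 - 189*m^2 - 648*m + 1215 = (m - 5)*(m^5 - 3*m^4 - 18*m^3 + 54*m^2 + 81*m - 243) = (m - 5)*(m - 3)*(m^4 - 18*m^2 + 81) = (m - 5)*(m - 3)^2*(m^3 + 3*m^2 - 9*m - 27) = (m - 5)*(m - 3)^2*(m + 3)*(m^2 - 9) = (m - 5)*(m - 3)^3*(m + 3)*(m + 3)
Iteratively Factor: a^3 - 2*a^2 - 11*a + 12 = (a - 4)*(a^2 + 2*a - 3) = (a - 4)*(a + 3)*(a - 1)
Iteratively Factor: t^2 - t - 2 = (t + 1)*(t - 2)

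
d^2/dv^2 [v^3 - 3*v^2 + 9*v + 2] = 6*v - 6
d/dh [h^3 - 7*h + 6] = 3*h^2 - 7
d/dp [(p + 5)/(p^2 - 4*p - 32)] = (p^2 - 4*p - 2*(p - 2)*(p + 5) - 32)/(-p^2 + 4*p + 32)^2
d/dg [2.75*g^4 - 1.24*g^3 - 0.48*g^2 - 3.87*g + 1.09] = 11.0*g^3 - 3.72*g^2 - 0.96*g - 3.87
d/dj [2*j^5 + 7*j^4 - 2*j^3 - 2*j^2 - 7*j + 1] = 10*j^4 + 28*j^3 - 6*j^2 - 4*j - 7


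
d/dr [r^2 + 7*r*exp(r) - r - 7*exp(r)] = 7*r*exp(r) + 2*r - 1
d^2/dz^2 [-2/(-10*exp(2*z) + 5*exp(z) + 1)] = 10*((1 - 8*exp(z))*(-10*exp(2*z) + 5*exp(z) + 1) - 10*(4*exp(z) - 1)^2*exp(z))*exp(z)/(-10*exp(2*z) + 5*exp(z) + 1)^3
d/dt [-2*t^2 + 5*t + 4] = 5 - 4*t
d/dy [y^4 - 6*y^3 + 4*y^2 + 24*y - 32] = 4*y^3 - 18*y^2 + 8*y + 24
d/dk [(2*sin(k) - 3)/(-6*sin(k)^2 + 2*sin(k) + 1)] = 4*(3*sin(k)^2 - 9*sin(k) + 2)*cos(k)/(6*sin(k)^2 - 2*sin(k) - 1)^2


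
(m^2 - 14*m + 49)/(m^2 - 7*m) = (m - 7)/m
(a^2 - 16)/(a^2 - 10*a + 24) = (a + 4)/(a - 6)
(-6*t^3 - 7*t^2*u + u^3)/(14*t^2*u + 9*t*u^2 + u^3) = (-3*t^2 - 2*t*u + u^2)/(u*(7*t + u))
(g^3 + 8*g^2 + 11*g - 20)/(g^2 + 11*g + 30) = (g^2 + 3*g - 4)/(g + 6)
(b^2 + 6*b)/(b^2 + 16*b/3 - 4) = 3*b/(3*b - 2)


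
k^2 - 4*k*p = k*(k - 4*p)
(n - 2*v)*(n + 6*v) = n^2 + 4*n*v - 12*v^2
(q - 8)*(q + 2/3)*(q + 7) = q^3 - q^2/3 - 170*q/3 - 112/3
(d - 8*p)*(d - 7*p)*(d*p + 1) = d^3*p - 15*d^2*p^2 + d^2 + 56*d*p^3 - 15*d*p + 56*p^2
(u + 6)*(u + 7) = u^2 + 13*u + 42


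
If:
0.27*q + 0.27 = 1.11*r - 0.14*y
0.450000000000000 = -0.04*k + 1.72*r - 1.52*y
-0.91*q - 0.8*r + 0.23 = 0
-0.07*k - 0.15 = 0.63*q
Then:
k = -2.38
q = 0.03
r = 0.26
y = 0.06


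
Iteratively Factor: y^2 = (y)*(y)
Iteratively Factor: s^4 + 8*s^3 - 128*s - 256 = (s + 4)*(s^3 + 4*s^2 - 16*s - 64) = (s - 4)*(s + 4)*(s^2 + 8*s + 16) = (s - 4)*(s + 4)^2*(s + 4)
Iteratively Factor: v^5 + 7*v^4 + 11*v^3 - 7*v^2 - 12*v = (v)*(v^4 + 7*v^3 + 11*v^2 - 7*v - 12) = v*(v + 4)*(v^3 + 3*v^2 - v - 3) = v*(v - 1)*(v + 4)*(v^2 + 4*v + 3) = v*(v - 1)*(v + 1)*(v + 4)*(v + 3)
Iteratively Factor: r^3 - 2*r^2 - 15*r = (r + 3)*(r^2 - 5*r) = (r - 5)*(r + 3)*(r)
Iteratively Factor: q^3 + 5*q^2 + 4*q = (q + 4)*(q^2 + q) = q*(q + 4)*(q + 1)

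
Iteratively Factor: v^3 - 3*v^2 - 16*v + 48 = (v - 4)*(v^2 + v - 12) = (v - 4)*(v - 3)*(v + 4)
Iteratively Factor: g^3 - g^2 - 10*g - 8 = (g - 4)*(g^2 + 3*g + 2) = (g - 4)*(g + 2)*(g + 1)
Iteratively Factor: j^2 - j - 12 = (j - 4)*(j + 3)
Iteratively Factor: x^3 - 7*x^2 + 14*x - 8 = (x - 2)*(x^2 - 5*x + 4) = (x - 4)*(x - 2)*(x - 1)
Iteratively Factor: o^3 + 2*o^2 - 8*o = (o + 4)*(o^2 - 2*o) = o*(o + 4)*(o - 2)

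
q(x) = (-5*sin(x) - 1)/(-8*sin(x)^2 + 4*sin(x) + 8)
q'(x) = (16*sin(x)*cos(x) - 4*cos(x))*(-5*sin(x) - 1)/(-8*sin(x)^2 + 4*sin(x) + 8)^2 - 5*cos(x)/(-8*sin(x)^2 + 4*sin(x) + 8) = (-4*sin(x) + 5*cos(2*x) - 14)*cos(x)/(4*(sin(x) + cos(2*x) + 1)^2)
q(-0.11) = -0.06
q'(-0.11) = -0.62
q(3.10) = -0.15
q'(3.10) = 0.55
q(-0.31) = 0.09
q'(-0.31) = -0.91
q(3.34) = -0.00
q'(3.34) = 0.71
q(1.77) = -1.39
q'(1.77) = 0.99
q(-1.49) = -1.01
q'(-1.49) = -0.31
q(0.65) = -0.54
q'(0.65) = -0.86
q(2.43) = -0.59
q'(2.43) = 0.93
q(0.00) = -0.12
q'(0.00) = -0.56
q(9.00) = -0.37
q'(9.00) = 0.65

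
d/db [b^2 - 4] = 2*b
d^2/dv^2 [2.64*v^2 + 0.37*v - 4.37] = 5.28000000000000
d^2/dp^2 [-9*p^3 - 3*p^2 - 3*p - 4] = -54*p - 6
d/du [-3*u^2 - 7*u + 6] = -6*u - 7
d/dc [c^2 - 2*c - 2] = 2*c - 2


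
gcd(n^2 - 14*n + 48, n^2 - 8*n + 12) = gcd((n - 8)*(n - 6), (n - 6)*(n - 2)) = n - 6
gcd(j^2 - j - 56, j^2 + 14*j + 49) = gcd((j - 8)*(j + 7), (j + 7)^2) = j + 7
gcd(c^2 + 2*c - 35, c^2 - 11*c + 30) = c - 5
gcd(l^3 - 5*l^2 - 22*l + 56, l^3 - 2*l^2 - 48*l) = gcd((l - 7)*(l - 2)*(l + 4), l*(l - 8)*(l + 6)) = 1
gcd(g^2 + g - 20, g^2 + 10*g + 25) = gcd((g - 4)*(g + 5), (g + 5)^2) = g + 5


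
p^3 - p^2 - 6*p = p*(p - 3)*(p + 2)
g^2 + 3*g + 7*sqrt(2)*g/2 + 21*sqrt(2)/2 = (g + 3)*(g + 7*sqrt(2)/2)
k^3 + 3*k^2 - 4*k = k*(k - 1)*(k + 4)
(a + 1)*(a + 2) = a^2 + 3*a + 2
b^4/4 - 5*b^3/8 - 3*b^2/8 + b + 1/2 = (b/4 + 1/4)*(b - 2)^2*(b + 1/2)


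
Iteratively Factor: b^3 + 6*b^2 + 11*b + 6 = (b + 2)*(b^2 + 4*b + 3) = (b + 2)*(b + 3)*(b + 1)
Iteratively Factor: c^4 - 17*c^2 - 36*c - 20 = (c + 2)*(c^3 - 2*c^2 - 13*c - 10) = (c - 5)*(c + 2)*(c^2 + 3*c + 2) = (c - 5)*(c + 2)^2*(c + 1)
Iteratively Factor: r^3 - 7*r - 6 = (r - 3)*(r^2 + 3*r + 2) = (r - 3)*(r + 2)*(r + 1)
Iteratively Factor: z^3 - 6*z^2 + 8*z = (z - 2)*(z^2 - 4*z) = z*(z - 2)*(z - 4)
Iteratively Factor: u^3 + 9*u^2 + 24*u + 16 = (u + 4)*(u^2 + 5*u + 4) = (u + 4)^2*(u + 1)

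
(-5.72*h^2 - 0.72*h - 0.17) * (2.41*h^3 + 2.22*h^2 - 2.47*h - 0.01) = -13.7852*h^5 - 14.4336*h^4 + 12.1203*h^3 + 1.4582*h^2 + 0.4271*h + 0.0017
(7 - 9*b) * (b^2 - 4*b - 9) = -9*b^3 + 43*b^2 + 53*b - 63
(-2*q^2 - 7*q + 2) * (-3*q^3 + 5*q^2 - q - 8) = 6*q^5 + 11*q^4 - 39*q^3 + 33*q^2 + 54*q - 16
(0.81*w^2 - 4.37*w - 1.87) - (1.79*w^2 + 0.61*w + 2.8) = -0.98*w^2 - 4.98*w - 4.67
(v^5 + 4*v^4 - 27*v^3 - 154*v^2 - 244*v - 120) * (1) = v^5 + 4*v^4 - 27*v^3 - 154*v^2 - 244*v - 120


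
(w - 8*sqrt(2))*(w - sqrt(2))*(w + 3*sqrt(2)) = w^3 - 6*sqrt(2)*w^2 - 38*w + 48*sqrt(2)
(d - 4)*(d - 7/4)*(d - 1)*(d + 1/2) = d^4 - 25*d^3/4 + 75*d^2/8 - 5*d/8 - 7/2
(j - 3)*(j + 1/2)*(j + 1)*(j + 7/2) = j^4 + 2*j^3 - 37*j^2/4 - 31*j/2 - 21/4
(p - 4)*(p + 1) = p^2 - 3*p - 4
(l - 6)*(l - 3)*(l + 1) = l^3 - 8*l^2 + 9*l + 18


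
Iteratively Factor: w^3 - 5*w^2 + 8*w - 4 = (w - 2)*(w^2 - 3*w + 2) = (w - 2)*(w - 1)*(w - 2)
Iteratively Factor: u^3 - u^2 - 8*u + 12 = (u - 2)*(u^2 + u - 6) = (u - 2)*(u + 3)*(u - 2)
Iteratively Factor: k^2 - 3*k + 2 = (k - 2)*(k - 1)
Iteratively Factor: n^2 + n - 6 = (n - 2)*(n + 3)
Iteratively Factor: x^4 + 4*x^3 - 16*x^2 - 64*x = (x - 4)*(x^3 + 8*x^2 + 16*x) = x*(x - 4)*(x^2 + 8*x + 16) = x*(x - 4)*(x + 4)*(x + 4)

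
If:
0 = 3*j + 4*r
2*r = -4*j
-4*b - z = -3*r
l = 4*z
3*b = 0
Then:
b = 0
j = 0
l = 0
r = 0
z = 0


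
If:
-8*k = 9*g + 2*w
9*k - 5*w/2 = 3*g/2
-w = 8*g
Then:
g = 0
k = 0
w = 0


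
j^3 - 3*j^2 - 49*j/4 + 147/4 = (j - 7/2)*(j - 3)*(j + 7/2)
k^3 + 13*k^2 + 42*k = k*(k + 6)*(k + 7)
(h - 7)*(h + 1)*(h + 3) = h^3 - 3*h^2 - 25*h - 21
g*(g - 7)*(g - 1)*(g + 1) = g^4 - 7*g^3 - g^2 + 7*g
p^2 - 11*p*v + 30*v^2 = (p - 6*v)*(p - 5*v)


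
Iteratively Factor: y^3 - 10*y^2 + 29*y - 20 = (y - 5)*(y^2 - 5*y + 4) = (y - 5)*(y - 1)*(y - 4)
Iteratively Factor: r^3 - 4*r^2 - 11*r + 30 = (r - 2)*(r^2 - 2*r - 15) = (r - 2)*(r + 3)*(r - 5)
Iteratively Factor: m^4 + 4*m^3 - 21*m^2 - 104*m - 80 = (m - 5)*(m^3 + 9*m^2 + 24*m + 16) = (m - 5)*(m + 4)*(m^2 + 5*m + 4) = (m - 5)*(m + 1)*(m + 4)*(m + 4)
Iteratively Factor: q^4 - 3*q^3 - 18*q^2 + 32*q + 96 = (q + 3)*(q^3 - 6*q^2 + 32) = (q - 4)*(q + 3)*(q^2 - 2*q - 8) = (q - 4)^2*(q + 3)*(q + 2)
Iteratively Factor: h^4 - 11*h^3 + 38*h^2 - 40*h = (h - 2)*(h^3 - 9*h^2 + 20*h) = (h - 5)*(h - 2)*(h^2 - 4*h) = h*(h - 5)*(h - 2)*(h - 4)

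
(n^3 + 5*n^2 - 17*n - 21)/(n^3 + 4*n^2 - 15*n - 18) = (n + 7)/(n + 6)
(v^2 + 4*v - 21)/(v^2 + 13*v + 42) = (v - 3)/(v + 6)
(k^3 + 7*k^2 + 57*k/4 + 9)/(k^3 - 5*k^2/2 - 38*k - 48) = (k + 3/2)/(k - 8)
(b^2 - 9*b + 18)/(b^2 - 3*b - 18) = (b - 3)/(b + 3)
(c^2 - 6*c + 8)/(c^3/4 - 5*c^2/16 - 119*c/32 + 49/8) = 32*(c^2 - 6*c + 8)/(8*c^3 - 10*c^2 - 119*c + 196)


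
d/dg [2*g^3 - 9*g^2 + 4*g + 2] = 6*g^2 - 18*g + 4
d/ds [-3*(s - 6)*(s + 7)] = -6*s - 3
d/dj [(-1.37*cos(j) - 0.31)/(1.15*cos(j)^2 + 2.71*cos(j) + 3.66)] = (-1.5755*cos(j)^2 - 0.713*cos(j) + 4.1741)*sin(j)/(1.3225*cos(j)^4 + 6.233*cos(j)^3 + 15.7621*cos(j)^2 + 19.8372*cos(j) + 13.3956)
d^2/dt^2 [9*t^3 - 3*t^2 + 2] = 54*t - 6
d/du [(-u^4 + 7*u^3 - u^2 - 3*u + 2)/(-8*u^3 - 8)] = (u^6 - u^4 - 2*u^3 - 15*u^2 + 2*u + 3)/(8*(u^6 + 2*u^3 + 1))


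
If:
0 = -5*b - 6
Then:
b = -6/5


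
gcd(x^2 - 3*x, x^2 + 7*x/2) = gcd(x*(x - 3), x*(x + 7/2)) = x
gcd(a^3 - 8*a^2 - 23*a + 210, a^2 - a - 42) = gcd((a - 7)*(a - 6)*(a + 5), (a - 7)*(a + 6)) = a - 7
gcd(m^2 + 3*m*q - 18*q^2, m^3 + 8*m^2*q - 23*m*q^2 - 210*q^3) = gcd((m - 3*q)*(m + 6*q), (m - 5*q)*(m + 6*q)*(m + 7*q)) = m + 6*q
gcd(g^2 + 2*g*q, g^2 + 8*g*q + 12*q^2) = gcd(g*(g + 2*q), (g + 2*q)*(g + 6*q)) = g + 2*q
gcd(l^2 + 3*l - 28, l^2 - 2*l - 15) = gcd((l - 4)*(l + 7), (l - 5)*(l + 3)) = 1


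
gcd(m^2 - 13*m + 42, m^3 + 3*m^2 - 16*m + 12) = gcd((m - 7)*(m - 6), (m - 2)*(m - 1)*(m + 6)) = 1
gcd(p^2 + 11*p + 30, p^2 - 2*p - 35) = p + 5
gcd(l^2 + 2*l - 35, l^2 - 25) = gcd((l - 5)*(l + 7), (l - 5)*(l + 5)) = l - 5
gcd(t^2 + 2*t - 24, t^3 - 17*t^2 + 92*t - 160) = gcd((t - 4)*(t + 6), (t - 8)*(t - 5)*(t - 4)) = t - 4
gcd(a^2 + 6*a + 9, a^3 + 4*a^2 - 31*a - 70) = 1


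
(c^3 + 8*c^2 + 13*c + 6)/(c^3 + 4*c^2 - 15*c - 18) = (c + 1)/(c - 3)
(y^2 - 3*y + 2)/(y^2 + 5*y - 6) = (y - 2)/(y + 6)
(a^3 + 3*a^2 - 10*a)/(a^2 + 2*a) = (a^2 + 3*a - 10)/(a + 2)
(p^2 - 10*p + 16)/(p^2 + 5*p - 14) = (p - 8)/(p + 7)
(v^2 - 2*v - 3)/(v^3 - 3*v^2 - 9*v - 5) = (v - 3)/(v^2 - 4*v - 5)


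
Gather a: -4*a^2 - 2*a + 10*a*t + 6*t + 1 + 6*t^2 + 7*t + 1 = -4*a^2 + a*(10*t - 2) + 6*t^2 + 13*t + 2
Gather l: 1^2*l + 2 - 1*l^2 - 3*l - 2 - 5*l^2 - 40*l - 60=-6*l^2 - 42*l - 60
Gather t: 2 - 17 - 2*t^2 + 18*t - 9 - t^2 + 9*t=-3*t^2 + 27*t - 24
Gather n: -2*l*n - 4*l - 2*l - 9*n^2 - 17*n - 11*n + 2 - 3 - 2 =-6*l - 9*n^2 + n*(-2*l - 28) - 3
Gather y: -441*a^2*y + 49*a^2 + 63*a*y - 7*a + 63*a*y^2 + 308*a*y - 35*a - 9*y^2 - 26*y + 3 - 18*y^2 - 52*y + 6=49*a^2 - 42*a + y^2*(63*a - 27) + y*(-441*a^2 + 371*a - 78) + 9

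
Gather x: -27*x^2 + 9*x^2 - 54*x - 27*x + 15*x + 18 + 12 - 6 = -18*x^2 - 66*x + 24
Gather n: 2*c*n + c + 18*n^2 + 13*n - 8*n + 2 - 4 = c + 18*n^2 + n*(2*c + 5) - 2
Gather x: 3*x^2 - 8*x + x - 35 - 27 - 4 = 3*x^2 - 7*x - 66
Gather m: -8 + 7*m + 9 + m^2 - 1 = m^2 + 7*m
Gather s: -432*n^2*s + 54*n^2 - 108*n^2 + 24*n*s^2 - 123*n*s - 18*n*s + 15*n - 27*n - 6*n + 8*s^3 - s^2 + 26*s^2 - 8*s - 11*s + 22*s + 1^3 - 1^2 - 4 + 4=-54*n^2 - 18*n + 8*s^3 + s^2*(24*n + 25) + s*(-432*n^2 - 141*n + 3)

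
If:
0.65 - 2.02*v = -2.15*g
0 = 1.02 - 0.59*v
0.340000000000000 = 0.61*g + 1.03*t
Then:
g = 1.32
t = -0.45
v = 1.73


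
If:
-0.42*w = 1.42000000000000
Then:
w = -3.38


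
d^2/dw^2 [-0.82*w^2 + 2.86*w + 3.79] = -1.64000000000000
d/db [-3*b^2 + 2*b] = 2 - 6*b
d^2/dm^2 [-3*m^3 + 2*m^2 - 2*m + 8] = 4 - 18*m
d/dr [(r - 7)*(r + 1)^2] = (r + 1)*(3*r - 13)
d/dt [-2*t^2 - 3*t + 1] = -4*t - 3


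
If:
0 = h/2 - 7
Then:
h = 14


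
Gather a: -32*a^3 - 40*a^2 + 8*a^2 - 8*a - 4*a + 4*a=-32*a^3 - 32*a^2 - 8*a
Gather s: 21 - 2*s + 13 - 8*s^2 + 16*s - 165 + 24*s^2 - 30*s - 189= 16*s^2 - 16*s - 320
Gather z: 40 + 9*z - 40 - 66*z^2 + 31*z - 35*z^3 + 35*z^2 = -35*z^3 - 31*z^2 + 40*z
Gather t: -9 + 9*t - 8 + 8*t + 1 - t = 16*t - 16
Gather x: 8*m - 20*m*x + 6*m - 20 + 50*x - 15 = 14*m + x*(50 - 20*m) - 35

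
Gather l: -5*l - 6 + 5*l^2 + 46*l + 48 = 5*l^2 + 41*l + 42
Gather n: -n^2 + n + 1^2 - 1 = -n^2 + n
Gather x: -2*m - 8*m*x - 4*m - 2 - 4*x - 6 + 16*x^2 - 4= -6*m + 16*x^2 + x*(-8*m - 4) - 12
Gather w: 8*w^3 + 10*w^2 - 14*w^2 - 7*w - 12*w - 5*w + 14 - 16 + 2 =8*w^3 - 4*w^2 - 24*w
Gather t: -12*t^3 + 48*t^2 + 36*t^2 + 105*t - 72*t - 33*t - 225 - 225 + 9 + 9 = -12*t^3 + 84*t^2 - 432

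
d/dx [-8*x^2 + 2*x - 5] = 2 - 16*x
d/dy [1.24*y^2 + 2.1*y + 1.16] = 2.48*y + 2.1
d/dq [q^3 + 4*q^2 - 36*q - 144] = 3*q^2 + 8*q - 36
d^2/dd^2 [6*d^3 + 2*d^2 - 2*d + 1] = 36*d + 4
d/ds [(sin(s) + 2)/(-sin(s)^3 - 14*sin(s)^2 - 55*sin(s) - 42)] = 2*(sin(s)^3 + 10*sin(s)^2 + 28*sin(s) + 34)*cos(s)/(sin(s)^3 + 14*sin(s)^2 + 55*sin(s) + 42)^2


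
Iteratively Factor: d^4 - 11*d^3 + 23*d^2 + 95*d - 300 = (d + 3)*(d^3 - 14*d^2 + 65*d - 100) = (d - 5)*(d + 3)*(d^2 - 9*d + 20) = (d - 5)^2*(d + 3)*(d - 4)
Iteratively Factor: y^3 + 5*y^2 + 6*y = (y)*(y^2 + 5*y + 6) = y*(y + 3)*(y + 2)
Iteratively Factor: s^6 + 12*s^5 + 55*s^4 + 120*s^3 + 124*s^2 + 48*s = (s + 1)*(s^5 + 11*s^4 + 44*s^3 + 76*s^2 + 48*s) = (s + 1)*(s + 2)*(s^4 + 9*s^3 + 26*s^2 + 24*s) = (s + 1)*(s + 2)*(s + 4)*(s^3 + 5*s^2 + 6*s) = (s + 1)*(s + 2)^2*(s + 4)*(s^2 + 3*s) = s*(s + 1)*(s + 2)^2*(s + 4)*(s + 3)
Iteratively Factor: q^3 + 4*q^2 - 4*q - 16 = (q - 2)*(q^2 + 6*q + 8) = (q - 2)*(q + 2)*(q + 4)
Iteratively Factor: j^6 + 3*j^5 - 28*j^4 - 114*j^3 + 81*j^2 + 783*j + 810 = (j + 3)*(j^5 - 28*j^3 - 30*j^2 + 171*j + 270) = (j + 3)^2*(j^4 - 3*j^3 - 19*j^2 + 27*j + 90) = (j + 2)*(j + 3)^2*(j^3 - 5*j^2 - 9*j + 45) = (j + 2)*(j + 3)^3*(j^2 - 8*j + 15) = (j - 5)*(j + 2)*(j + 3)^3*(j - 3)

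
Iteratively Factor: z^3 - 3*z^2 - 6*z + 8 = (z + 2)*(z^2 - 5*z + 4) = (z - 4)*(z + 2)*(z - 1)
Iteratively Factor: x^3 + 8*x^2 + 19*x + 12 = (x + 1)*(x^2 + 7*x + 12) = (x + 1)*(x + 3)*(x + 4)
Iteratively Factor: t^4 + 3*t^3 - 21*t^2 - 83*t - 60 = (t + 1)*(t^3 + 2*t^2 - 23*t - 60) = (t + 1)*(t + 4)*(t^2 - 2*t - 15) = (t + 1)*(t + 3)*(t + 4)*(t - 5)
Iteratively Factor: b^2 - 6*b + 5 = (b - 5)*(b - 1)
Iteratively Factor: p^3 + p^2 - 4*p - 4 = (p + 1)*(p^2 - 4) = (p - 2)*(p + 1)*(p + 2)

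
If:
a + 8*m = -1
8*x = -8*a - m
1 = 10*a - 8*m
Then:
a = 0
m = -1/8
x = 1/64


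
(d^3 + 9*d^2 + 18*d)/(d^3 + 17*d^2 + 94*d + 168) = d*(d + 3)/(d^2 + 11*d + 28)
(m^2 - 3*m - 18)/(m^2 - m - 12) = (m - 6)/(m - 4)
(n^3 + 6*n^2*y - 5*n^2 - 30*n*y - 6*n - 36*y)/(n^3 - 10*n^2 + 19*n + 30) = (n + 6*y)/(n - 5)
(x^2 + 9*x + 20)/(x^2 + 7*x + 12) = (x + 5)/(x + 3)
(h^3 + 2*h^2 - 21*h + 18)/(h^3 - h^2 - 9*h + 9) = (h + 6)/(h + 3)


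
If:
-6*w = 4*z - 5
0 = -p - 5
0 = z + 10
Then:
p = -5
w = 15/2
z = -10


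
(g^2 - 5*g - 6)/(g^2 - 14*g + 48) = (g + 1)/(g - 8)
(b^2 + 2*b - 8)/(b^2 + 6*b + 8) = (b - 2)/(b + 2)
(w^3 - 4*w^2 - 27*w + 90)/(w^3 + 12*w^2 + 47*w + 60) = (w^2 - 9*w + 18)/(w^2 + 7*w + 12)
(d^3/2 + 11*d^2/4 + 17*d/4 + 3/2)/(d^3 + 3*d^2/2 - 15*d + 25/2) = (2*d^3 + 11*d^2 + 17*d + 6)/(2*(2*d^3 + 3*d^2 - 30*d + 25))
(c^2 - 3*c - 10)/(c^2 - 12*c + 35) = (c + 2)/(c - 7)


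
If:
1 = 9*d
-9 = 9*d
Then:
No Solution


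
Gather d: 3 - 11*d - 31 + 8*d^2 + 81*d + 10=8*d^2 + 70*d - 18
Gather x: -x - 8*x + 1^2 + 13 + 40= 54 - 9*x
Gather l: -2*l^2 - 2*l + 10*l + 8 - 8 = -2*l^2 + 8*l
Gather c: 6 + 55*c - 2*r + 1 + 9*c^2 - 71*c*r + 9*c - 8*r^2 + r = 9*c^2 + c*(64 - 71*r) - 8*r^2 - r + 7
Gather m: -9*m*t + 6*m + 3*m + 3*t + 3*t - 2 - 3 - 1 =m*(9 - 9*t) + 6*t - 6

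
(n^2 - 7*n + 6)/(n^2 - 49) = (n^2 - 7*n + 6)/(n^2 - 49)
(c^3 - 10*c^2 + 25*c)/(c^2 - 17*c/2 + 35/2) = 2*c*(c - 5)/(2*c - 7)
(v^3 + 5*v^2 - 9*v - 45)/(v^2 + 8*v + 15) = v - 3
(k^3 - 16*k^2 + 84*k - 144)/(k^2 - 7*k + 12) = (k^2 - 12*k + 36)/(k - 3)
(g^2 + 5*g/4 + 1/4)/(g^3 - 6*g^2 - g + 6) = (g + 1/4)/(g^2 - 7*g + 6)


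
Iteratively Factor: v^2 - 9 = (v - 3)*(v + 3)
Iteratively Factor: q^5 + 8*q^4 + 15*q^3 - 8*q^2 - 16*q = (q)*(q^4 + 8*q^3 + 15*q^2 - 8*q - 16) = q*(q - 1)*(q^3 + 9*q^2 + 24*q + 16) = q*(q - 1)*(q + 4)*(q^2 + 5*q + 4) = q*(q - 1)*(q + 4)^2*(q + 1)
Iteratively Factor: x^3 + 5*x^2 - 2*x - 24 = (x + 4)*(x^2 + x - 6) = (x + 3)*(x + 4)*(x - 2)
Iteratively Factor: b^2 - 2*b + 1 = (b - 1)*(b - 1)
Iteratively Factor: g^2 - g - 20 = (g - 5)*(g + 4)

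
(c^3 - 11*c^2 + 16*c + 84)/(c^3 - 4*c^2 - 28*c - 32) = (c^2 - 13*c + 42)/(c^2 - 6*c - 16)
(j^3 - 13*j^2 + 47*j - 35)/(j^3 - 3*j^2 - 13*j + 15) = (j - 7)/(j + 3)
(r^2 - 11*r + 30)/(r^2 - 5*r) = (r - 6)/r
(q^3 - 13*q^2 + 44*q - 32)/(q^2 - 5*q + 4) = q - 8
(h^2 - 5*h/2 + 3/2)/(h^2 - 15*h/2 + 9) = (h - 1)/(h - 6)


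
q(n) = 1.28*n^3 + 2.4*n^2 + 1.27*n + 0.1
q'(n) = 3.84*n^2 + 4.8*n + 1.27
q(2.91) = 55.66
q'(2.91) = 47.76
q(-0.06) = 0.03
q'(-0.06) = 1.00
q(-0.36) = -0.11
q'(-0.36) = 0.04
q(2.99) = 59.57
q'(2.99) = 49.95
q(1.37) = 9.64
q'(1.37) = 15.05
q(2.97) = 58.58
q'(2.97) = 49.40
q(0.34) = 0.86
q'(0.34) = 3.35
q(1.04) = 5.46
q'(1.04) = 10.42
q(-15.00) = -3798.95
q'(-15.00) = 793.27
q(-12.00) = -1881.38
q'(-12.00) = 496.63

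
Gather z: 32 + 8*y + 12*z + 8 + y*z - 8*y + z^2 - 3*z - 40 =z^2 + z*(y + 9)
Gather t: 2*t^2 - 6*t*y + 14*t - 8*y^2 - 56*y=2*t^2 + t*(14 - 6*y) - 8*y^2 - 56*y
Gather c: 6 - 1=5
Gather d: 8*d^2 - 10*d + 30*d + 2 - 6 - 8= 8*d^2 + 20*d - 12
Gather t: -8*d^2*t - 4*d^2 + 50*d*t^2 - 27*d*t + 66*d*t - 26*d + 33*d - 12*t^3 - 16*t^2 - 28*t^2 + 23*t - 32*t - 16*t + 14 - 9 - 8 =-4*d^2 + 7*d - 12*t^3 + t^2*(50*d - 44) + t*(-8*d^2 + 39*d - 25) - 3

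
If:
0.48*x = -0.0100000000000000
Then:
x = -0.02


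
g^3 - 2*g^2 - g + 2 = (g - 2)*(g - 1)*(g + 1)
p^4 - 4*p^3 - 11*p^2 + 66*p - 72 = (p - 3)^2*(p - 2)*(p + 4)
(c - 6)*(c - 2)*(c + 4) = c^3 - 4*c^2 - 20*c + 48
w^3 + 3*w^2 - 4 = (w - 1)*(w + 2)^2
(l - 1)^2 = l^2 - 2*l + 1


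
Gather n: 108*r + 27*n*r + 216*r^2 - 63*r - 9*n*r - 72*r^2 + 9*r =18*n*r + 144*r^2 + 54*r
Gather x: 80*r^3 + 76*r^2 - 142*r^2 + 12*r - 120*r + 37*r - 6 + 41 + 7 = 80*r^3 - 66*r^2 - 71*r + 42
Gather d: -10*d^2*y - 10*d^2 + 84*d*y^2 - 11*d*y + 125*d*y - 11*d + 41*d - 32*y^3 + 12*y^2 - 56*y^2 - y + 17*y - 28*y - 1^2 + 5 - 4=d^2*(-10*y - 10) + d*(84*y^2 + 114*y + 30) - 32*y^3 - 44*y^2 - 12*y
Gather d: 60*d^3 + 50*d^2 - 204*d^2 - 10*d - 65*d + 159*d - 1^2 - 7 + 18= 60*d^3 - 154*d^2 + 84*d + 10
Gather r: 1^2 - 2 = -1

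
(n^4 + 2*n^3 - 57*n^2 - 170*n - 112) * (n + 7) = n^5 + 9*n^4 - 43*n^3 - 569*n^2 - 1302*n - 784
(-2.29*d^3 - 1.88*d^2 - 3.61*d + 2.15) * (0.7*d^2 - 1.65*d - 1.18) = -1.603*d^5 + 2.4625*d^4 + 3.2772*d^3 + 9.6799*d^2 + 0.712299999999999*d - 2.537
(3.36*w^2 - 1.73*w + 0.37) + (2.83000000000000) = 3.36*w^2 - 1.73*w + 3.2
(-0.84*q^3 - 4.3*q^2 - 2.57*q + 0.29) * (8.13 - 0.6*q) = 0.504*q^4 - 4.2492*q^3 - 33.417*q^2 - 21.0681*q + 2.3577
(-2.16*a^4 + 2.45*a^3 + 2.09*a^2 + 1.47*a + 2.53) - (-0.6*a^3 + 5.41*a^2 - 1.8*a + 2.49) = -2.16*a^4 + 3.05*a^3 - 3.32*a^2 + 3.27*a + 0.0399999999999996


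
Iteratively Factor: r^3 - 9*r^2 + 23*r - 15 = (r - 5)*(r^2 - 4*r + 3) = (r - 5)*(r - 1)*(r - 3)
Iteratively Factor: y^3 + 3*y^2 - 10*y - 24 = (y - 3)*(y^2 + 6*y + 8) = (y - 3)*(y + 4)*(y + 2)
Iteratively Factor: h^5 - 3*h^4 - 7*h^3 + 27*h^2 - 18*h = (h - 3)*(h^4 - 7*h^2 + 6*h) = (h - 3)*(h - 2)*(h^3 + 2*h^2 - 3*h) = (h - 3)*(h - 2)*(h + 3)*(h^2 - h) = h*(h - 3)*(h - 2)*(h + 3)*(h - 1)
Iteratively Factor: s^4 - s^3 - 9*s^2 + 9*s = (s - 1)*(s^3 - 9*s) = (s - 1)*(s + 3)*(s^2 - 3*s) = (s - 3)*(s - 1)*(s + 3)*(s)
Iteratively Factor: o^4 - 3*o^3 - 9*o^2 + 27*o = (o - 3)*(o^3 - 9*o) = o*(o - 3)*(o^2 - 9) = o*(o - 3)^2*(o + 3)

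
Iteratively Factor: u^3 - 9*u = (u)*(u^2 - 9) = u*(u + 3)*(u - 3)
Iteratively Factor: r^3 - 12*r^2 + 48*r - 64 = (r - 4)*(r^2 - 8*r + 16) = (r - 4)^2*(r - 4)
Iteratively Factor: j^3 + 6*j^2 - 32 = (j + 4)*(j^2 + 2*j - 8) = (j + 4)^2*(j - 2)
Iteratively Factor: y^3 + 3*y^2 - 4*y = (y - 1)*(y^2 + 4*y) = y*(y - 1)*(y + 4)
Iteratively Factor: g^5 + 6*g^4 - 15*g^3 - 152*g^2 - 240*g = (g)*(g^4 + 6*g^3 - 15*g^2 - 152*g - 240) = g*(g + 3)*(g^3 + 3*g^2 - 24*g - 80) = g*(g + 3)*(g + 4)*(g^2 - g - 20) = g*(g - 5)*(g + 3)*(g + 4)*(g + 4)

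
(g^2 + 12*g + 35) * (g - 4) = g^3 + 8*g^2 - 13*g - 140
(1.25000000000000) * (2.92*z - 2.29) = 3.65*z - 2.8625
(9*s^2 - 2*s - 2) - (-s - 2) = 9*s^2 - s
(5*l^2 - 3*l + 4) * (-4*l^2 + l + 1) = -20*l^4 + 17*l^3 - 14*l^2 + l + 4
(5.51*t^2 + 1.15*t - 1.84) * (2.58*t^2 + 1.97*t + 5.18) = 14.2158*t^4 + 13.8217*t^3 + 26.0601*t^2 + 2.3322*t - 9.5312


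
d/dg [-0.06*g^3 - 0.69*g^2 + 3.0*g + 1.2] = -0.18*g^2 - 1.38*g + 3.0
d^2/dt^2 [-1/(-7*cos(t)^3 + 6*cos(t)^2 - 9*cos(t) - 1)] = 3*((19*cos(t) - 16*cos(2*t) + 21*cos(3*t))*(7*cos(t)^3 - 6*cos(t)^2 + 9*cos(t) + 1)/4 + 6*(7*cos(t)^2 - 4*cos(t) + 3)^2*sin(t)^2)/(7*cos(t)^3 - 6*cos(t)^2 + 9*cos(t) + 1)^3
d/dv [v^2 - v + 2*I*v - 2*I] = 2*v - 1 + 2*I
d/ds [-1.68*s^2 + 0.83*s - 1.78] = 0.83 - 3.36*s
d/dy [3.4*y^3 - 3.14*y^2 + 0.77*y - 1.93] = 10.2*y^2 - 6.28*y + 0.77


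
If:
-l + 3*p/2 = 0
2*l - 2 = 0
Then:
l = 1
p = 2/3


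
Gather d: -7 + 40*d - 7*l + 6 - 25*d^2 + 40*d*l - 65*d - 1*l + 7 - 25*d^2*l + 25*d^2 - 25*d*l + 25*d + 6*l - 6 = -25*d^2*l + 15*d*l - 2*l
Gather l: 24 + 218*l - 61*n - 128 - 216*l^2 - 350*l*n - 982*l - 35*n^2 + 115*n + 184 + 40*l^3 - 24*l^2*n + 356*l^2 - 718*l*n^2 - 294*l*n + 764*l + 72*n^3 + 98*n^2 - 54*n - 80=40*l^3 + l^2*(140 - 24*n) + l*(-718*n^2 - 644*n) + 72*n^3 + 63*n^2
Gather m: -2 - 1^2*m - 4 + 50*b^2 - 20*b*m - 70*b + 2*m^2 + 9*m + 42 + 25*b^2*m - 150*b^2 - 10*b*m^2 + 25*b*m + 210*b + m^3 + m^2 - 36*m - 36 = -100*b^2 + 140*b + m^3 + m^2*(3 - 10*b) + m*(25*b^2 + 5*b - 28)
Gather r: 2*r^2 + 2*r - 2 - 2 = 2*r^2 + 2*r - 4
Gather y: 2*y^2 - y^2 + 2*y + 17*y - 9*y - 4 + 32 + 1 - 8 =y^2 + 10*y + 21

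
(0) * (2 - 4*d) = 0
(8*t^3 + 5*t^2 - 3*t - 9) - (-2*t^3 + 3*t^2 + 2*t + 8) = 10*t^3 + 2*t^2 - 5*t - 17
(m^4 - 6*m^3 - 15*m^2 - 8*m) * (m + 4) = m^5 - 2*m^4 - 39*m^3 - 68*m^2 - 32*m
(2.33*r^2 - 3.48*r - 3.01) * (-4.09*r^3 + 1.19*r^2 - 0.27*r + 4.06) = -9.5297*r^5 + 17.0059*r^4 + 7.5406*r^3 + 6.8175*r^2 - 13.3161*r - 12.2206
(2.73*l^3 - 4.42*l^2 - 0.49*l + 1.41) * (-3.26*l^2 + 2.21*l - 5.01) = -8.8998*l^5 + 20.4425*l^4 - 21.8481*l^3 + 16.4647*l^2 + 5.571*l - 7.0641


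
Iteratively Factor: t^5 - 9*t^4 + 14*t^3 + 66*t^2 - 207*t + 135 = (t - 3)*(t^4 - 6*t^3 - 4*t^2 + 54*t - 45) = (t - 3)*(t - 1)*(t^3 - 5*t^2 - 9*t + 45) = (t - 3)*(t - 1)*(t + 3)*(t^2 - 8*t + 15) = (t - 5)*(t - 3)*(t - 1)*(t + 3)*(t - 3)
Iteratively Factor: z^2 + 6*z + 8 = (z + 4)*(z + 2)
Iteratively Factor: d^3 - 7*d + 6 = (d - 2)*(d^2 + 2*d - 3) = (d - 2)*(d - 1)*(d + 3)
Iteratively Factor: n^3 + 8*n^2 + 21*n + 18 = (n + 3)*(n^2 + 5*n + 6) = (n + 2)*(n + 3)*(n + 3)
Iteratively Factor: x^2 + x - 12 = (x - 3)*(x + 4)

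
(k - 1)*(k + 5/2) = k^2 + 3*k/2 - 5/2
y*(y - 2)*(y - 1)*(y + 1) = y^4 - 2*y^3 - y^2 + 2*y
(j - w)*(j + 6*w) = j^2 + 5*j*w - 6*w^2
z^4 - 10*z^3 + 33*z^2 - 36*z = z*(z - 4)*(z - 3)^2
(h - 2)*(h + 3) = h^2 + h - 6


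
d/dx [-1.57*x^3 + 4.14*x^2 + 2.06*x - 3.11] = -4.71*x^2 + 8.28*x + 2.06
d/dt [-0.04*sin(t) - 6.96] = -0.04*cos(t)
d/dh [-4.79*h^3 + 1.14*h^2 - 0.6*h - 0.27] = -14.37*h^2 + 2.28*h - 0.6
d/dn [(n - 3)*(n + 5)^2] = (n + 5)*(3*n - 1)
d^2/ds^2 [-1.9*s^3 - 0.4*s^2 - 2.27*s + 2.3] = -11.4*s - 0.8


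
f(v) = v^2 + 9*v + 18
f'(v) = 2*v + 9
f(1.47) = 33.39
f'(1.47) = 11.94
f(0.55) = 23.25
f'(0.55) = 10.10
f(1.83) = 37.82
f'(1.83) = 12.66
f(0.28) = 20.60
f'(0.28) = 9.56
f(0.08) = 18.73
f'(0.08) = 9.16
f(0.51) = 22.85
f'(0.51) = 10.02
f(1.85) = 38.07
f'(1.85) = 12.70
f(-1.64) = 5.93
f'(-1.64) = 5.72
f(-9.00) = 18.00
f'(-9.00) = -9.00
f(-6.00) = 0.00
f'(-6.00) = -3.00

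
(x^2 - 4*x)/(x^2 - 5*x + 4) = x/(x - 1)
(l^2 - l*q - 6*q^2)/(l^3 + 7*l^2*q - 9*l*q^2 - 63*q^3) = (l + 2*q)/(l^2 + 10*l*q + 21*q^2)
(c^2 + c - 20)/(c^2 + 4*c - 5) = (c - 4)/(c - 1)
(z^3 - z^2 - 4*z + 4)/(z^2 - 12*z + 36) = (z^3 - z^2 - 4*z + 4)/(z^2 - 12*z + 36)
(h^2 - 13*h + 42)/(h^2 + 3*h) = (h^2 - 13*h + 42)/(h*(h + 3))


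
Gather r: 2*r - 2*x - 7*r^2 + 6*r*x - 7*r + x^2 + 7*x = -7*r^2 + r*(6*x - 5) + x^2 + 5*x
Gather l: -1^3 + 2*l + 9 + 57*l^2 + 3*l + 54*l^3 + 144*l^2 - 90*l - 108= 54*l^3 + 201*l^2 - 85*l - 100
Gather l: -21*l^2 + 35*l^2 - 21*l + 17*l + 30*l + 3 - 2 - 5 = 14*l^2 + 26*l - 4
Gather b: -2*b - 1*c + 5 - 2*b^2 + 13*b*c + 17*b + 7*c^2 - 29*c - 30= -2*b^2 + b*(13*c + 15) + 7*c^2 - 30*c - 25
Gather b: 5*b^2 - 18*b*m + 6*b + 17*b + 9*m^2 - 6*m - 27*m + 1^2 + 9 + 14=5*b^2 + b*(23 - 18*m) + 9*m^2 - 33*m + 24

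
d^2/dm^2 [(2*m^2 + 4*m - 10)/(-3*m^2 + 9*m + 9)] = 4*(-5*m^3 + 6*m^2 - 63*m + 69)/(3*(m^6 - 9*m^5 + 18*m^4 + 27*m^3 - 54*m^2 - 81*m - 27))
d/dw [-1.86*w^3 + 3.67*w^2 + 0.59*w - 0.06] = -5.58*w^2 + 7.34*w + 0.59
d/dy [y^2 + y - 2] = 2*y + 1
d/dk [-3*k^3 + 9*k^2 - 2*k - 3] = -9*k^2 + 18*k - 2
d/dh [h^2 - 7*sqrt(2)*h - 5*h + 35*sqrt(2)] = 2*h - 7*sqrt(2) - 5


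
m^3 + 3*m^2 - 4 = (m - 1)*(m + 2)^2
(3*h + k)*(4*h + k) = 12*h^2 + 7*h*k + k^2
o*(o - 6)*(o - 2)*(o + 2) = o^4 - 6*o^3 - 4*o^2 + 24*o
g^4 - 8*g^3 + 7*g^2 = g^2*(g - 7)*(g - 1)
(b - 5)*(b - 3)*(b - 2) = b^3 - 10*b^2 + 31*b - 30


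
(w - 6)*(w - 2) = w^2 - 8*w + 12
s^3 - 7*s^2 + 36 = (s - 6)*(s - 3)*(s + 2)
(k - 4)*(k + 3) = k^2 - k - 12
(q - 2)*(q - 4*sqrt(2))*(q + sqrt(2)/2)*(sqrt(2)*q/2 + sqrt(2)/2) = sqrt(2)*q^4/2 - 7*q^3/2 - sqrt(2)*q^3/2 - 3*sqrt(2)*q^2 + 7*q^2/2 + 2*sqrt(2)*q + 7*q + 4*sqrt(2)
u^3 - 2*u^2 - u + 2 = (u - 2)*(u - 1)*(u + 1)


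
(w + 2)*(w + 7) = w^2 + 9*w + 14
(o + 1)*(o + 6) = o^2 + 7*o + 6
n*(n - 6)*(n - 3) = n^3 - 9*n^2 + 18*n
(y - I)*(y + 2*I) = y^2 + I*y + 2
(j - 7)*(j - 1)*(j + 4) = j^3 - 4*j^2 - 25*j + 28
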